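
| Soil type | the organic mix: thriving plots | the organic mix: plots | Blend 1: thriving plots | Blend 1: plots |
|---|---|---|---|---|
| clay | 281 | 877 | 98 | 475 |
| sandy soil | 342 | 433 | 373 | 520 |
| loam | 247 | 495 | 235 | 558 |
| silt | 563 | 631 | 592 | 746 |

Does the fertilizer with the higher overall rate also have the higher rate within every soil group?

Yes

Clay: the organic mix 281/877 = 32.0%, Blend 1 98/475 = 20.6% → the organic mix
Sandy soil: the organic mix 342/433 = 79.0%, Blend 1 373/520 = 71.7% → the organic mix
Loam: the organic mix 247/495 = 49.9%, Blend 1 235/558 = 42.1% → the organic mix
Silt: the organic mix 563/631 = 89.2%, Blend 1 592/746 = 79.4% → the organic mix
Overall: the organic mix 1433/2436 = 58.8%, Blend 1 1298/2299 = 56.5% → the organic mix
The organic mix wins overall and in every soil group — no reversal.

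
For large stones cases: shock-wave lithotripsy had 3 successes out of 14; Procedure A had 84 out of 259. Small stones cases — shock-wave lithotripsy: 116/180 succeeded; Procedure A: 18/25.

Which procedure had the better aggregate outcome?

shock-wave lithotripsy

Large stones: shock-wave lithotripsy 3/14 = 21.4%, Procedure A 84/259 = 32.4% → Procedure A
Small stones: shock-wave lithotripsy 116/180 = 64.4%, Procedure A 18/25 = 72.0% → Procedure A
Overall: shock-wave lithotripsy 119/194 = 61.3%, Procedure A 102/284 = 35.9% → shock-wave lithotripsy
(Procedure A wins every stone group but shock-wave lithotripsy wins overall — Procedure A's cases skew toward the low-rate large stones group.)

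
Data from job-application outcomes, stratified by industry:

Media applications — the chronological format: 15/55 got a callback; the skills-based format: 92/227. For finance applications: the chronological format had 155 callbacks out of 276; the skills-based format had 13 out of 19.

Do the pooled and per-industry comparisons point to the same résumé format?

No

Media: the chronological format 15/55 = 27.3%, the skills-based format 92/227 = 40.5% → the skills-based format
Finance: the chronological format 155/276 = 56.2%, the skills-based format 13/19 = 68.4% → the skills-based format
Overall: the chronological format 170/331 = 51.4%, the skills-based format 105/246 = 42.7% → the chronological format
The skills-based format wins each industry group but the chronological format wins overall — the comparison reverses. The skills-based format's applications skew toward media, which has a lower base rate.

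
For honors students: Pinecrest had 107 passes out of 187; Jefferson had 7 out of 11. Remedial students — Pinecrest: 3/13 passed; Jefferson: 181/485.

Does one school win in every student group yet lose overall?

Yes

Honors: Pinecrest 107/187 = 57.2%, Jefferson 7/11 = 63.6% → Jefferson
Remedial: Pinecrest 3/13 = 23.1%, Jefferson 181/485 = 37.3% → Jefferson
Overall: Pinecrest 110/200 = 55.0%, Jefferson 188/496 = 37.9% → Pinecrest
Jefferson wins each student group but Pinecrest wins overall — the comparison reverses. Jefferson's students skew toward remedial, which has a lower base rate.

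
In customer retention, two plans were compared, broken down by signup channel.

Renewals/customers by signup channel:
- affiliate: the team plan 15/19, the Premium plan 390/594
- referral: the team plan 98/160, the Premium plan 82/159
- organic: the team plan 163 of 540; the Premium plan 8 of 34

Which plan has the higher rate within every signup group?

the team plan

Affiliate: the team plan 15/19 = 78.9%, the Premium plan 390/594 = 65.7% → the team plan
Referral: the team plan 98/160 = 61.2%, the Premium plan 82/159 = 51.6% → the team plan
Organic: the team plan 163/540 = 30.2%, the Premium plan 8/34 = 23.5% → the team plan
The team plan has the higher rate in all 3 groups.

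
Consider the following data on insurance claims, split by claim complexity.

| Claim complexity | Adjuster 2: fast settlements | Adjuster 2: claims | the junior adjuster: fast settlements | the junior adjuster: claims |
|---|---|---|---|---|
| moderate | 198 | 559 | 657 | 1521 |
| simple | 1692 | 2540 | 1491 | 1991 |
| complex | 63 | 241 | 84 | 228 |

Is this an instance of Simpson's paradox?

Moderate: Adjuster 2 198/559 = 35.4%, the junior adjuster 657/1521 = 43.2% → the junior adjuster
Simple: Adjuster 2 1692/2540 = 66.6%, the junior adjuster 1491/1991 = 74.9% → the junior adjuster
Complex: Adjuster 2 63/241 = 26.1%, the junior adjuster 84/228 = 36.8% → the junior adjuster
Overall: Adjuster 2 1953/3340 = 58.5%, the junior adjuster 2232/3740 = 59.7% → the junior adjuster
The junior adjuster wins overall and in every claim group — no reversal.

No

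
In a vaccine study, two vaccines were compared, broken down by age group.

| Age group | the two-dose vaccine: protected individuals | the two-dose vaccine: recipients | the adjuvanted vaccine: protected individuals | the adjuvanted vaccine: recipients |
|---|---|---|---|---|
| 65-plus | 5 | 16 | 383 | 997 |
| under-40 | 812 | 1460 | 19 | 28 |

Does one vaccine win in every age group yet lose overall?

65-plus: the two-dose vaccine 5/16 = 31.2%, the adjuvanted vaccine 383/997 = 38.4% → the adjuvanted vaccine
Under-40: the two-dose vaccine 812/1460 = 55.6%, the adjuvanted vaccine 19/28 = 67.9% → the adjuvanted vaccine
Overall: the two-dose vaccine 817/1476 = 55.4%, the adjuvanted vaccine 402/1025 = 39.2% → the two-dose vaccine
The adjuvanted vaccine wins each age group but the two-dose vaccine wins overall — the comparison reverses. The adjuvanted vaccine's recipients skew toward 65-plus, which has a lower base rate.

Yes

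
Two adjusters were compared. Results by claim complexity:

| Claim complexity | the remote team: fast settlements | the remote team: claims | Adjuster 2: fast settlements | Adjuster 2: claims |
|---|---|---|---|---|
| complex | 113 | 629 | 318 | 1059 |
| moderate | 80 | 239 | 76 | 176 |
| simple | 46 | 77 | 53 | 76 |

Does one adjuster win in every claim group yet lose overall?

Complex: the remote team 113/629 = 18.0%, Adjuster 2 318/1059 = 30.0% → Adjuster 2
Moderate: the remote team 80/239 = 33.5%, Adjuster 2 76/176 = 43.2% → Adjuster 2
Simple: the remote team 46/77 = 59.7%, Adjuster 2 53/76 = 69.7% → Adjuster 2
Overall: the remote team 239/945 = 25.3%, Adjuster 2 447/1311 = 34.1% → Adjuster 2
Adjuster 2 wins overall and in every claim group — no reversal.

No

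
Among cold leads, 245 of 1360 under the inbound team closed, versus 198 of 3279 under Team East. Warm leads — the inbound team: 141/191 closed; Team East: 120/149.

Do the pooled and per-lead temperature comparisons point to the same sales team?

Cold: the inbound team 245/1360 = 18.0%, Team East 198/3279 = 6.0% → the inbound team
Warm: the inbound team 141/191 = 73.8%, Team East 120/149 = 80.5% → Team East
Overall: the inbound team 386/1551 = 24.9%, Team East 318/3428 = 9.3% → the inbound team
Neither sweeps: the inbound team wins 1 of 2 groups, Team East wins 1. The inbound team wins overall but not every group — no Simpson reversal.

No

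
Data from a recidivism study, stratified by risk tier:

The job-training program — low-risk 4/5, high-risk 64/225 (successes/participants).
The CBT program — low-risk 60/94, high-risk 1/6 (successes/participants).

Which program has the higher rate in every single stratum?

Low-risk: the job-training program 4/5 = 80.0%, the CBT program 60/94 = 63.8% → the job-training program
High-risk: the job-training program 64/225 = 28.4%, the CBT program 1/6 = 16.7% → the job-training program
The job-training program has the higher rate in both groups.

the job-training program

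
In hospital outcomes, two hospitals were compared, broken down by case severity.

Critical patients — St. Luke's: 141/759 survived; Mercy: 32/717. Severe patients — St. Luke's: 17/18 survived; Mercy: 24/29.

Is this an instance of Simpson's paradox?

Critical: St. Luke's 141/759 = 18.6%, Mercy 32/717 = 4.5% → St. Luke's
Severe: St. Luke's 17/18 = 94.4%, Mercy 24/29 = 82.8% → St. Luke's
Overall: St. Luke's 158/777 = 20.3%, Mercy 56/746 = 7.5% → St. Luke's
St. Luke's wins overall and in every case group — no reversal.

No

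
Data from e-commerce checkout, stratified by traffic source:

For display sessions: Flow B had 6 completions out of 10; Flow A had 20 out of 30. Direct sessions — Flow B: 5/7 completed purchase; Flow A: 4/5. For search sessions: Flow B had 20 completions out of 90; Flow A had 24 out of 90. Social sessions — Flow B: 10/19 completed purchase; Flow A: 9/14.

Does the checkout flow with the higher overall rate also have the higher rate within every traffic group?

Display: Flow B 6/10 = 60.0%, Flow A 20/30 = 66.7% → Flow A
Direct: Flow B 5/7 = 71.4%, Flow A 4/5 = 80.0% → Flow A
Search: Flow B 20/90 = 22.2%, Flow A 24/90 = 26.7% → Flow A
Social: Flow B 10/19 = 52.6%, Flow A 9/14 = 64.3% → Flow A
Overall: Flow B 41/126 = 32.5%, Flow A 57/139 = 41.0% → Flow A
Flow A wins overall and in every traffic group — no reversal.

Yes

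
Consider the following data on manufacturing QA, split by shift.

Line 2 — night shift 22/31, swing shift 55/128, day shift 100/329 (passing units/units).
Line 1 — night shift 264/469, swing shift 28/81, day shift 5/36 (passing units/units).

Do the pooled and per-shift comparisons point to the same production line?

No

Night shift: Line 2 22/31 = 71.0%, Line 1 264/469 = 56.3% → Line 2
Swing shift: Line 2 55/128 = 43.0%, Line 1 28/81 = 34.6% → Line 2
Day shift: Line 2 100/329 = 30.4%, Line 1 5/36 = 13.9% → Line 2
Overall: Line 2 177/488 = 36.3%, Line 1 297/586 = 50.7% → Line 1
Line 2 wins each shift group but Line 1 wins overall — the comparison reverses. Line 2's units skew toward day shift, which has a lower base rate.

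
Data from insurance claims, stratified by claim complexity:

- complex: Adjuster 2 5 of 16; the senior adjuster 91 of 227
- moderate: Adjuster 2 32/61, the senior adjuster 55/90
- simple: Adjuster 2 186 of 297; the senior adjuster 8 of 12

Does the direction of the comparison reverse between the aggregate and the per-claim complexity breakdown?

Complex: Adjuster 2 5/16 = 31.2%, the senior adjuster 91/227 = 40.1% → the senior adjuster
Moderate: Adjuster 2 32/61 = 52.5%, the senior adjuster 55/90 = 61.1% → the senior adjuster
Simple: Adjuster 2 186/297 = 62.6%, the senior adjuster 8/12 = 66.7% → the senior adjuster
Overall: Adjuster 2 223/374 = 59.6%, the senior adjuster 154/329 = 46.8% → Adjuster 2
The senior adjuster wins each claim group but Adjuster 2 wins overall — the comparison reverses. The senior adjuster's claims skew toward complex, which has a lower base rate.

Yes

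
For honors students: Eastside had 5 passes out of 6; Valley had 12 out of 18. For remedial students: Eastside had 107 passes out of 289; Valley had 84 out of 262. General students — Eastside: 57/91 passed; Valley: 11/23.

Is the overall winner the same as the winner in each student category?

Yes

Honors: Eastside 5/6 = 83.3%, Valley 12/18 = 66.7% → Eastside
Remedial: Eastside 107/289 = 37.0%, Valley 84/262 = 32.1% → Eastside
General: Eastside 57/91 = 62.6%, Valley 11/23 = 47.8% → Eastside
Overall: Eastside 169/386 = 43.8%, Valley 107/303 = 35.3% → Eastside
Eastside wins overall and in every student group — no reversal.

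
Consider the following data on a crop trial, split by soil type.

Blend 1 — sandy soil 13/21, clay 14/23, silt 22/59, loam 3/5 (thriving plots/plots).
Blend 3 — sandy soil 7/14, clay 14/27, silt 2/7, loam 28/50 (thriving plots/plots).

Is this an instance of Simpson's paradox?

Sandy soil: Blend 1 13/21 = 61.9%, Blend 3 7/14 = 50.0% → Blend 1
Clay: Blend 1 14/23 = 60.9%, Blend 3 14/27 = 51.9% → Blend 1
Silt: Blend 1 22/59 = 37.3%, Blend 3 2/7 = 28.6% → Blend 1
Loam: Blend 1 3/5 = 60.0%, Blend 3 28/50 = 56.0% → Blend 1
Overall: Blend 1 52/108 = 48.1%, Blend 3 51/98 = 52.0% → Blend 3
Blend 1 wins each soil group but Blend 3 wins overall — the comparison reverses. Blend 1's plots skew toward silt, which has a lower base rate.

Yes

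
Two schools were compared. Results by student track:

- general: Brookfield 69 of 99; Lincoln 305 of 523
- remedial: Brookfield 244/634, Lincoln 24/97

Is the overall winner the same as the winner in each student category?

No

General: Brookfield 69/99 = 69.7%, Lincoln 305/523 = 58.3% → Brookfield
Remedial: Brookfield 244/634 = 38.5%, Lincoln 24/97 = 24.7% → Brookfield
Overall: Brookfield 313/733 = 42.7%, Lincoln 329/620 = 53.1% → Lincoln
Brookfield wins each student group but Lincoln wins overall — the comparison reverses. Brookfield's students skew toward remedial, which has a lower base rate.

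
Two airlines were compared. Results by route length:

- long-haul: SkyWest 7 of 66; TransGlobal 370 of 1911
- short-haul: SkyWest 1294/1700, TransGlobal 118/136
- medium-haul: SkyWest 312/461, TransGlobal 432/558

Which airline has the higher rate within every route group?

Long-haul: SkyWest 7/66 = 10.6%, TransGlobal 370/1911 = 19.4% → TransGlobal
Short-haul: SkyWest 1294/1700 = 76.1%, TransGlobal 118/136 = 86.8% → TransGlobal
Medium-haul: SkyWest 312/461 = 67.7%, TransGlobal 432/558 = 77.4% → TransGlobal
TransGlobal has the higher rate in all 3 groups.

TransGlobal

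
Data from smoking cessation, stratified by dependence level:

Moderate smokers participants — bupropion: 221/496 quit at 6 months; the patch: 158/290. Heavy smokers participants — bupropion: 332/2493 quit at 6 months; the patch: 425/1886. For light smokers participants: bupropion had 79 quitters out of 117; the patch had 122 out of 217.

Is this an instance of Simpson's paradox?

Moderate smokers: bupropion 221/496 = 44.6%, the patch 158/290 = 54.5% → the patch
Heavy smokers: bupropion 332/2493 = 13.3%, the patch 425/1886 = 22.5% → the patch
Light smokers: bupropion 79/117 = 67.5%, the patch 122/217 = 56.2% → bupropion
Overall: bupropion 632/3106 = 20.3%, the patch 705/2393 = 29.5% → the patch
Neither sweeps: bupropion wins 1 of 3 groups, the patch wins 2. The patch wins overall but not every group — no Simpson reversal.

No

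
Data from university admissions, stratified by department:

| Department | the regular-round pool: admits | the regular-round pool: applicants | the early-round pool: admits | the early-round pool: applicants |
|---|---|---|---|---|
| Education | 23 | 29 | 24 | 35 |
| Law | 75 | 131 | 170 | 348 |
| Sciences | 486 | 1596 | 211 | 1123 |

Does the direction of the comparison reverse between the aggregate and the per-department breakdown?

Education: the regular-round pool 23/29 = 79.3%, the early-round pool 24/35 = 68.6% → the regular-round pool
Law: the regular-round pool 75/131 = 57.3%, the early-round pool 170/348 = 48.9% → the regular-round pool
Sciences: the regular-round pool 486/1596 = 30.5%, the early-round pool 211/1123 = 18.8% → the regular-round pool
Overall: the regular-round pool 584/1756 = 33.3%, the early-round pool 405/1506 = 26.9% → the regular-round pool
The regular-round pool wins overall and in every department group — no reversal.

No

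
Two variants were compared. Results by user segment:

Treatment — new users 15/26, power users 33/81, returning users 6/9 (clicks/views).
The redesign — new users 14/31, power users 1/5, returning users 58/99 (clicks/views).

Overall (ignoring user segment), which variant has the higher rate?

New users: Treatment 15/26 = 57.7%, the redesign 14/31 = 45.2% → Treatment
Power users: Treatment 33/81 = 40.7%, the redesign 1/5 = 20.0% → Treatment
Returning users: Treatment 6/9 = 66.7%, the redesign 58/99 = 58.6% → Treatment
Overall: Treatment 54/116 = 46.6%, the redesign 73/135 = 54.1% → the redesign
(Treatment wins every user group but the redesign wins overall — Treatment's views skew toward the low-rate power users group.)

the redesign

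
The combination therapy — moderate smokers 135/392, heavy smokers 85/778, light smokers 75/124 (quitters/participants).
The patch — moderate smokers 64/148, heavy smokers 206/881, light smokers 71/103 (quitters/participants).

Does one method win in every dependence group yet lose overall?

Moderate smokers: the combination therapy 135/392 = 34.4%, the patch 64/148 = 43.2% → the patch
Heavy smokers: the combination therapy 85/778 = 10.9%, the patch 206/881 = 23.4% → the patch
Light smokers: the combination therapy 75/124 = 60.5%, the patch 71/103 = 68.9% → the patch
Overall: the combination therapy 295/1294 = 22.8%, the patch 341/1132 = 30.1% → the patch
The patch wins overall and in every dependence group — no reversal.

No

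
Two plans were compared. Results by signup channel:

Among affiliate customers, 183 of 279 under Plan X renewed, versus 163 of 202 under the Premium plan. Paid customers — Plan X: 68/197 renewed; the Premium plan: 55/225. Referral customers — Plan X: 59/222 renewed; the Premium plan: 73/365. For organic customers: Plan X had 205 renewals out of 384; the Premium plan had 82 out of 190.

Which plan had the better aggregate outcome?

Affiliate: Plan X 183/279 = 65.6%, the Premium plan 163/202 = 80.7% → the Premium plan
Paid: Plan X 68/197 = 34.5%, the Premium plan 55/225 = 24.4% → Plan X
Referral: Plan X 59/222 = 26.6%, the Premium plan 73/365 = 20.0% → Plan X
Organic: Plan X 205/384 = 53.4%, the Premium plan 82/190 = 43.2% → Plan X
Overall: Plan X 515/1082 = 47.6%, the Premium plan 373/982 = 38.0% → Plan X
(Neither sweeps every signup group, but Plan X has the higher pooled rate.)

Plan X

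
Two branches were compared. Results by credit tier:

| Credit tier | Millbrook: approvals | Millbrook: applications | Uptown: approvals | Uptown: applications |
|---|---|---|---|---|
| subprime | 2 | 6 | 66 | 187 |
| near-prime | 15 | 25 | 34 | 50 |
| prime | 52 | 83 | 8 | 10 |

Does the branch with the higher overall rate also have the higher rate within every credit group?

Subprime: Millbrook 2/6 = 33.3%, Uptown 66/187 = 35.3% → Uptown
Near-prime: Millbrook 15/25 = 60.0%, Uptown 34/50 = 68.0% → Uptown
Prime: Millbrook 52/83 = 62.7%, Uptown 8/10 = 80.0% → Uptown
Overall: Millbrook 69/114 = 60.5%, Uptown 108/247 = 43.7% → Millbrook
Uptown wins each credit group but Millbrook wins overall — the comparison reverses. Uptown's applications skew toward subprime, which has a lower base rate.

No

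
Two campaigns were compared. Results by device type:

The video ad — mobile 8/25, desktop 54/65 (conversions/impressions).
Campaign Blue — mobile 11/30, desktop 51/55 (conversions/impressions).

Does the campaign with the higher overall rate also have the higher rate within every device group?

Mobile: the video ad 8/25 = 32.0%, Campaign Blue 11/30 = 36.7% → Campaign Blue
Desktop: the video ad 54/65 = 83.1%, Campaign Blue 51/55 = 92.7% → Campaign Blue
Overall: the video ad 62/90 = 68.9%, Campaign Blue 62/85 = 72.9% → Campaign Blue
Campaign Blue wins overall and in every device group — no reversal.

Yes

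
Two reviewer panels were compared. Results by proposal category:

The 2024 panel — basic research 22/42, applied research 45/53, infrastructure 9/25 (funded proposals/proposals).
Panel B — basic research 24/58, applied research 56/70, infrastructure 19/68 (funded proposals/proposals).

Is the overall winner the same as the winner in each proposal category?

Basic research: the 2024 panel 22/42 = 52.4%, Panel B 24/58 = 41.4% → the 2024 panel
Applied research: the 2024 panel 45/53 = 84.9%, Panel B 56/70 = 80.0% → the 2024 panel
Infrastructure: the 2024 panel 9/25 = 36.0%, Panel B 19/68 = 27.9% → the 2024 panel
Overall: the 2024 panel 76/120 = 63.3%, Panel B 99/196 = 50.5% → the 2024 panel
The 2024 panel wins overall and in every proposal group — no reversal.

Yes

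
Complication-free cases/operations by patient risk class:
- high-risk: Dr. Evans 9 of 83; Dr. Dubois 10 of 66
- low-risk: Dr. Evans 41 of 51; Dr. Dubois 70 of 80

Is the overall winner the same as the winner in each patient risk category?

High-risk: Dr. Evans 9/83 = 10.8%, Dr. Dubois 10/66 = 15.2% → Dr. Dubois
Low-risk: Dr. Evans 41/51 = 80.4%, Dr. Dubois 70/80 = 87.5% → Dr. Dubois
Overall: Dr. Evans 50/134 = 37.3%, Dr. Dubois 80/146 = 54.8% → Dr. Dubois
Dr. Dubois wins overall and in every patient risk group — no reversal.

Yes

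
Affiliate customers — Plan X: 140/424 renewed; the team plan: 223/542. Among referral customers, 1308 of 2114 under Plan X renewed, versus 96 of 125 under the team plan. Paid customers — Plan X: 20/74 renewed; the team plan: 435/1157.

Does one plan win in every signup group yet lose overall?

Affiliate: Plan X 140/424 = 33.0%, the team plan 223/542 = 41.1% → the team plan
Referral: Plan X 1308/2114 = 61.9%, the team plan 96/125 = 76.8% → the team plan
Paid: Plan X 20/74 = 27.0%, the team plan 435/1157 = 37.6% → the team plan
Overall: Plan X 1468/2612 = 56.2%, the team plan 754/1824 = 41.3% → Plan X
The team plan wins each signup group but Plan X wins overall — the comparison reverses. The team plan's customers skew toward paid, which has a lower base rate.

Yes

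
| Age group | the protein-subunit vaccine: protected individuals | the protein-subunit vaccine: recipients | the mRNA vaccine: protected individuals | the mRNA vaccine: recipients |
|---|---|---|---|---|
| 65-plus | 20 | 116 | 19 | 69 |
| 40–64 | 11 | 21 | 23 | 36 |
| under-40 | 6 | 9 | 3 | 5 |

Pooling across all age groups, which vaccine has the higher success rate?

65-plus: the protein-subunit vaccine 20/116 = 17.2%, the mRNA vaccine 19/69 = 27.5% → the mRNA vaccine
40–64: the protein-subunit vaccine 11/21 = 52.4%, the mRNA vaccine 23/36 = 63.9% → the mRNA vaccine
Under-40: the protein-subunit vaccine 6/9 = 66.7%, the mRNA vaccine 3/5 = 60.0% → the protein-subunit vaccine
Overall: the protein-subunit vaccine 37/146 = 25.3%, the mRNA vaccine 45/110 = 40.9% → the mRNA vaccine
(Neither sweeps every age group, but the mRNA vaccine has the higher pooled rate.)

the mRNA vaccine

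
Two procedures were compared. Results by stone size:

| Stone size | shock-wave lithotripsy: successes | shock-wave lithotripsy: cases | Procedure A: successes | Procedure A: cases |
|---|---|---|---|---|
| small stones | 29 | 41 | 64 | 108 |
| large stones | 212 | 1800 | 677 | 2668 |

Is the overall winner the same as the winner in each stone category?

No

Small stones: shock-wave lithotripsy 29/41 = 70.7%, Procedure A 64/108 = 59.3% → shock-wave lithotripsy
Large stones: shock-wave lithotripsy 212/1800 = 11.8%, Procedure A 677/2668 = 25.4% → Procedure A
Overall: shock-wave lithotripsy 241/1841 = 13.1%, Procedure A 741/2776 = 26.7% → Procedure A
Neither sweeps: shock-wave lithotripsy wins 1 of 2 groups, Procedure A wins 1. Procedure A wins overall but not every group — no Simpson reversal.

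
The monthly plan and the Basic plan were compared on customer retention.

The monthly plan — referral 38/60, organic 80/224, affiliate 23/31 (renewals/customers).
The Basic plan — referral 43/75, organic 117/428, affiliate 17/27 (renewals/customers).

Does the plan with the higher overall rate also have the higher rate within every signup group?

Yes

Referral: the monthly plan 38/60 = 63.3%, the Basic plan 43/75 = 57.3% → the monthly plan
Organic: the monthly plan 80/224 = 35.7%, the Basic plan 117/428 = 27.3% → the monthly plan
Affiliate: the monthly plan 23/31 = 74.2%, the Basic plan 17/27 = 63.0% → the monthly plan
Overall: the monthly plan 141/315 = 44.8%, the Basic plan 177/530 = 33.4% → the monthly plan
The monthly plan wins overall and in every signup group — no reversal.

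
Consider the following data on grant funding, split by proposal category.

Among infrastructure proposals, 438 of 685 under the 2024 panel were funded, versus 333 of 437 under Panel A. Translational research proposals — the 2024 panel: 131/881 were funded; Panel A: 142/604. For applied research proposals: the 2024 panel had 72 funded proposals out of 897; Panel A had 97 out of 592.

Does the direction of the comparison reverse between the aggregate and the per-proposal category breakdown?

Infrastructure: the 2024 panel 438/685 = 63.9%, Panel A 333/437 = 76.2% → Panel A
Translational research: the 2024 panel 131/881 = 14.9%, Panel A 142/604 = 23.5% → Panel A
Applied research: the 2024 panel 72/897 = 8.0%, Panel A 97/592 = 16.4% → Panel A
Overall: the 2024 panel 641/2463 = 26.0%, Panel A 572/1633 = 35.0% → Panel A
Panel A wins overall and in every proposal group — no reversal.

No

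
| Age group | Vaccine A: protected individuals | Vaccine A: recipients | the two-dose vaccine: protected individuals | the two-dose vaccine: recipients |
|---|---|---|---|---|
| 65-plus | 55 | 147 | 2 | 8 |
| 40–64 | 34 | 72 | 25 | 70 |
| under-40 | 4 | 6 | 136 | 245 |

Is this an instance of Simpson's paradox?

65-plus: Vaccine A 55/147 = 37.4%, the two-dose vaccine 2/8 = 25.0% → Vaccine A
40–64: Vaccine A 34/72 = 47.2%, the two-dose vaccine 25/70 = 35.7% → Vaccine A
Under-40: Vaccine A 4/6 = 66.7%, the two-dose vaccine 136/245 = 55.5% → Vaccine A
Overall: Vaccine A 93/225 = 41.3%, the two-dose vaccine 163/323 = 50.5% → the two-dose vaccine
Vaccine A wins each age group but the two-dose vaccine wins overall — the comparison reverses. Vaccine A's recipients skew toward 65-plus, which has a lower base rate.

Yes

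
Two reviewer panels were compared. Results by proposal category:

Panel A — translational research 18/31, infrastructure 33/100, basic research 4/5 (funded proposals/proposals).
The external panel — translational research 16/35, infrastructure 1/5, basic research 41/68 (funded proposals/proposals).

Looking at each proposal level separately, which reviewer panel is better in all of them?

Panel A

Translational research: Panel A 18/31 = 58.1%, the external panel 16/35 = 45.7% → Panel A
Infrastructure: Panel A 33/100 = 33.0%, the external panel 1/5 = 20.0% → Panel A
Basic research: Panel A 4/5 = 80.0%, the external panel 41/68 = 60.3% → Panel A
Panel A has the higher rate in all 3 groups.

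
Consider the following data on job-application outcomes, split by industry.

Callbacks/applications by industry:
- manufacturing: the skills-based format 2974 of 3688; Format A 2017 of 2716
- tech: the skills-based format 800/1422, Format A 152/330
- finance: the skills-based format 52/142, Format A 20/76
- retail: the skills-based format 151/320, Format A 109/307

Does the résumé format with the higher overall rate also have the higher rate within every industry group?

Manufacturing: the skills-based format 2974/3688 = 80.6%, Format A 2017/2716 = 74.3% → the skills-based format
Tech: the skills-based format 800/1422 = 56.3%, Format A 152/330 = 46.1% → the skills-based format
Finance: the skills-based format 52/142 = 36.6%, Format A 20/76 = 26.3% → the skills-based format
Retail: the skills-based format 151/320 = 47.2%, Format A 109/307 = 35.5% → the skills-based format
Overall: the skills-based format 3977/5572 = 71.4%, Format A 2298/3429 = 67.0% → the skills-based format
The skills-based format wins overall and in every industry group — no reversal.

Yes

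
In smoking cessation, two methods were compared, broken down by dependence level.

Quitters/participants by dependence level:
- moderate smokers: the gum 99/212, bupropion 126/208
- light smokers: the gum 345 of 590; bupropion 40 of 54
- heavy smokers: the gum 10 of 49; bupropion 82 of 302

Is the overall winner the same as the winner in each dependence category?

Moderate smokers: the gum 99/212 = 46.7%, bupropion 126/208 = 60.6% → bupropion
Light smokers: the gum 345/590 = 58.5%, bupropion 40/54 = 74.1% → bupropion
Heavy smokers: the gum 10/49 = 20.4%, bupropion 82/302 = 27.2% → bupropion
Overall: the gum 454/851 = 53.3%, bupropion 248/564 = 44.0% → the gum
Bupropion wins each dependence group but the gum wins overall — the comparison reverses. Bupropion's participants skew toward heavy smokers, which has a lower base rate.

No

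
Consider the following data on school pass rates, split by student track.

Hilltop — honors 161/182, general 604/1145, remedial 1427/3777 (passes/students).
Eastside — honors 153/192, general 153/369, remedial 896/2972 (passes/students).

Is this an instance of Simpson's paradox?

Honors: Hilltop 161/182 = 88.5%, Eastside 153/192 = 79.7% → Hilltop
General: Hilltop 604/1145 = 52.8%, Eastside 153/369 = 41.5% → Hilltop
Remedial: Hilltop 1427/3777 = 37.8%, Eastside 896/2972 = 30.1% → Hilltop
Overall: Hilltop 2192/5104 = 42.9%, Eastside 1202/3533 = 34.0% → Hilltop
Hilltop wins overall and in every student group — no reversal.

No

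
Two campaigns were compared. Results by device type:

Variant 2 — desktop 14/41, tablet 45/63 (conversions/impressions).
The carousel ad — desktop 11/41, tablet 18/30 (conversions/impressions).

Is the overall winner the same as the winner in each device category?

Desktop: Variant 2 14/41 = 34.1%, the carousel ad 11/41 = 26.8% → Variant 2
Tablet: Variant 2 45/63 = 71.4%, the carousel ad 18/30 = 60.0% → Variant 2
Overall: Variant 2 59/104 = 56.7%, the carousel ad 29/71 = 40.8% → Variant 2
Variant 2 wins overall and in every device group — no reversal.

Yes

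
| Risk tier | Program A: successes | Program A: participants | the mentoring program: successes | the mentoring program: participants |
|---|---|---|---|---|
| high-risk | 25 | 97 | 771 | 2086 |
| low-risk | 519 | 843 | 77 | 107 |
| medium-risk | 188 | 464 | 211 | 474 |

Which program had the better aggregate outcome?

High-risk: Program A 25/97 = 25.8%, the mentoring program 771/2086 = 37.0% → the mentoring program
Low-risk: Program A 519/843 = 61.6%, the mentoring program 77/107 = 72.0% → the mentoring program
Medium-risk: Program A 188/464 = 40.5%, the mentoring program 211/474 = 44.5% → the mentoring program
Overall: Program A 732/1404 = 52.1%, the mentoring program 1059/2667 = 39.7% → Program A
(The mentoring program wins every risk group but Program A wins overall — the mentoring program's participants skew toward the low-rate high-risk group.)

Program A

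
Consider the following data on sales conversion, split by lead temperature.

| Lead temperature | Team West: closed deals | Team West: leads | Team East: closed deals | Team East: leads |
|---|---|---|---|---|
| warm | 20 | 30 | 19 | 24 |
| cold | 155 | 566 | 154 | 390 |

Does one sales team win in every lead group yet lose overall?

No

Warm: Team West 20/30 = 66.7%, Team East 19/24 = 79.2% → Team East
Cold: Team West 155/566 = 27.4%, Team East 154/390 = 39.5% → Team East
Overall: Team West 175/596 = 29.4%, Team East 173/414 = 41.8% → Team East
Team East wins overall and in every lead group — no reversal.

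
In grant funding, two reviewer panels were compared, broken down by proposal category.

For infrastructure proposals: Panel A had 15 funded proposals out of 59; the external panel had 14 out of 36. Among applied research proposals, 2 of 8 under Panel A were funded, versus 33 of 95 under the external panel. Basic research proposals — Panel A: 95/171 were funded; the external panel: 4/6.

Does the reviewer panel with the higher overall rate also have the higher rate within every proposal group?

Infrastructure: Panel A 15/59 = 25.4%, the external panel 14/36 = 38.9% → the external panel
Applied research: Panel A 2/8 = 25.0%, the external panel 33/95 = 34.7% → the external panel
Basic research: Panel A 95/171 = 55.6%, the external panel 4/6 = 66.7% → the external panel
Overall: Panel A 112/238 = 47.1%, the external panel 51/137 = 37.2% → Panel A
The external panel wins each proposal group but Panel A wins overall — the comparison reverses. The external panel's proposals skew toward applied research, which has a lower base rate.

No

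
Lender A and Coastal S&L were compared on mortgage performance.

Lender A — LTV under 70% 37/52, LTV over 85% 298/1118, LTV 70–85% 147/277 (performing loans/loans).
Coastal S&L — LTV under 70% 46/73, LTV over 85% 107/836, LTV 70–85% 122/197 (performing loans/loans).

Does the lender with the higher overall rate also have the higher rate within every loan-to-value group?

No

LTV under 70%: Lender A 37/52 = 71.2%, Coastal S&L 46/73 = 63.0% → Lender A
LTV over 85%: Lender A 298/1118 = 26.7%, Coastal S&L 107/836 = 12.8% → Lender A
LTV 70–85%: Lender A 147/277 = 53.1%, Coastal S&L 122/197 = 61.9% → Coastal S&L
Overall: Lender A 482/1447 = 33.3%, Coastal S&L 275/1106 = 24.9% → Lender A
Neither sweeps: Lender A wins 2 of 3 groups, Coastal S&L wins 1. Lender A wins overall but not every group — no Simpson reversal.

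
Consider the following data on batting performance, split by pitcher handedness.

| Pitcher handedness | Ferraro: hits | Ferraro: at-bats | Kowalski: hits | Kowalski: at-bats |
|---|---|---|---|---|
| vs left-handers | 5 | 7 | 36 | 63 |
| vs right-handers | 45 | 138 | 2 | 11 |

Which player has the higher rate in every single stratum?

Ferraro

Vs left-handers: Ferraro 5/7 = 71.4%, Kowalski 36/63 = 57.1% → Ferraro
Vs right-handers: Ferraro 45/138 = 32.6%, Kowalski 2/11 = 18.2% → Ferraro
Ferraro has the higher rate in both groups.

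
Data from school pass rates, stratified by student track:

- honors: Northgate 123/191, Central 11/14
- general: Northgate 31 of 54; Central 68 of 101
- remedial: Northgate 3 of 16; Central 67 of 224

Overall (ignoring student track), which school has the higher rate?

Honors: Northgate 123/191 = 64.4%, Central 11/14 = 78.6% → Central
General: Northgate 31/54 = 57.4%, Central 68/101 = 67.3% → Central
Remedial: Northgate 3/16 = 18.8%, Central 67/224 = 29.9% → Central
Overall: Northgate 157/261 = 60.2%, Central 146/339 = 43.1% → Northgate
(Central wins every student group but Northgate wins overall — Central's students skew toward the low-rate remedial group.)

Northgate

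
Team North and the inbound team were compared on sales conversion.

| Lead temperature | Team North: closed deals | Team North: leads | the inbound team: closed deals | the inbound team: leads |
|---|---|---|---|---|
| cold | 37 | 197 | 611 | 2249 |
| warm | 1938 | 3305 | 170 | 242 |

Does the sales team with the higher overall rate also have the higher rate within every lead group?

No

Cold: Team North 37/197 = 18.8%, the inbound team 611/2249 = 27.2% → the inbound team
Warm: Team North 1938/3305 = 58.6%, the inbound team 170/242 = 70.2% → the inbound team
Overall: Team North 1975/3502 = 56.4%, the inbound team 781/2491 = 31.4% → Team North
The inbound team wins each lead group but Team North wins overall — the comparison reverses. The inbound team's leads skew toward cold, which has a lower base rate.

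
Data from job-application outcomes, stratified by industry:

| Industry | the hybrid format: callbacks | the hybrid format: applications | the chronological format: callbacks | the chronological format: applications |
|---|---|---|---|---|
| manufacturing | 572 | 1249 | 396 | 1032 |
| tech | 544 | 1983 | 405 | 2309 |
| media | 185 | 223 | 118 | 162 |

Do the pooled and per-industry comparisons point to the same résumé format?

Manufacturing: the hybrid format 572/1249 = 45.8%, the chronological format 396/1032 = 38.4% → the hybrid format
Tech: the hybrid format 544/1983 = 27.4%, the chronological format 405/2309 = 17.5% → the hybrid format
Media: the hybrid format 185/223 = 83.0%, the chronological format 118/162 = 72.8% → the hybrid format
Overall: the hybrid format 1301/3455 = 37.7%, the chronological format 919/3503 = 26.2% → the hybrid format
The hybrid format wins overall and in every industry group — no reversal.

Yes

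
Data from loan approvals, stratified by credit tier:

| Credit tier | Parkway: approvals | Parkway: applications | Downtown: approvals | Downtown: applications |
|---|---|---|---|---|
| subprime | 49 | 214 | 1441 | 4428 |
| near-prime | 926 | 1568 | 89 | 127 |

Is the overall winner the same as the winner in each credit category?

Subprime: Parkway 49/214 = 22.9%, Downtown 1441/4428 = 32.5% → Downtown
Near-prime: Parkway 926/1568 = 59.1%, Downtown 89/127 = 70.1% → Downtown
Overall: Parkway 975/1782 = 54.7%, Downtown 1530/4555 = 33.6% → Parkway
Downtown wins each credit group but Parkway wins overall — the comparison reverses. Downtown's applications skew toward subprime, which has a lower base rate.

No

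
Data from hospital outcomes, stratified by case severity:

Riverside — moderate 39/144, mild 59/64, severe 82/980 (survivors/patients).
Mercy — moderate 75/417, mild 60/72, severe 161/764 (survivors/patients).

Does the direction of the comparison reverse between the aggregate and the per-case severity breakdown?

Moderate: Riverside 39/144 = 27.1%, Mercy 75/417 = 18.0% → Riverside
Mild: Riverside 59/64 = 92.2%, Mercy 60/72 = 83.3% → Riverside
Severe: Riverside 82/980 = 8.4%, Mercy 161/764 = 21.1% → Mercy
Overall: Riverside 180/1188 = 15.2%, Mercy 296/1253 = 23.6% → Mercy
Neither sweeps: Riverside wins 2 of 3 groups, Mercy wins 1. Mercy wins overall but not every group — no Simpson reversal.

No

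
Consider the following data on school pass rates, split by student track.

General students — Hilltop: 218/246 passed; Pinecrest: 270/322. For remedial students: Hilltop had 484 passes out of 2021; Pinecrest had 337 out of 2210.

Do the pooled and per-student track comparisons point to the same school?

Yes

General: Hilltop 218/246 = 88.6%, Pinecrest 270/322 = 83.9% → Hilltop
Remedial: Hilltop 484/2021 = 23.9%, Pinecrest 337/2210 = 15.2% → Hilltop
Overall: Hilltop 702/2267 = 31.0%, Pinecrest 607/2532 = 24.0% → Hilltop
Hilltop wins overall and in every student group — no reversal.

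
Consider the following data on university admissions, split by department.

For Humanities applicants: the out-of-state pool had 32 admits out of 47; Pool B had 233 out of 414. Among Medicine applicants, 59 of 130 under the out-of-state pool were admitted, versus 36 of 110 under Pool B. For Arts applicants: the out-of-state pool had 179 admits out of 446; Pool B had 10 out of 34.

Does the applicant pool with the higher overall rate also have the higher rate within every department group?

Humanities: the out-of-state pool 32/47 = 68.1%, Pool B 233/414 = 56.3% → the out-of-state pool
Medicine: the out-of-state pool 59/130 = 45.4%, Pool B 36/110 = 32.7% → the out-of-state pool
Arts: the out-of-state pool 179/446 = 40.1%, Pool B 10/34 = 29.4% → the out-of-state pool
Overall: the out-of-state pool 270/623 = 43.3%, Pool B 279/558 = 50.0% → Pool B
The out-of-state pool wins each department group but Pool B wins overall — the comparison reverses. The out-of-state pool's applicants skew toward Arts, which has a lower base rate.

No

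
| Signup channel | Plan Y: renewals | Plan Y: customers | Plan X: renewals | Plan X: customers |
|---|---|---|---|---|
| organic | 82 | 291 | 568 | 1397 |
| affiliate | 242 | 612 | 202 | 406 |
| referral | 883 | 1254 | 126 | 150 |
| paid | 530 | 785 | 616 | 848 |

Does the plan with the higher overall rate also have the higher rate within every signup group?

Organic: Plan Y 82/291 = 28.2%, Plan X 568/1397 = 40.7% → Plan X
Affiliate: Plan Y 242/612 = 39.5%, Plan X 202/406 = 49.8% → Plan X
Referral: Plan Y 883/1254 = 70.4%, Plan X 126/150 = 84.0% → Plan X
Paid: Plan Y 530/785 = 67.5%, Plan X 616/848 = 72.6% → Plan X
Overall: Plan Y 1737/2942 = 59.0%, Plan X 1512/2801 = 54.0% → Plan Y
Plan X wins each signup group but Plan Y wins overall — the comparison reverses. Plan X's customers skew toward organic, which has a lower base rate.

No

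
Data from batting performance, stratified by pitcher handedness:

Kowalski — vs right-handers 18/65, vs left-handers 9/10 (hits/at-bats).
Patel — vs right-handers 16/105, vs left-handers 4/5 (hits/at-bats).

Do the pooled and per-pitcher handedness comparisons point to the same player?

Vs right-handers: Kowalski 18/65 = 27.7%, Patel 16/105 = 15.2% → Kowalski
Vs left-handers: Kowalski 9/10 = 90.0%, Patel 4/5 = 80.0% → Kowalski
Overall: Kowalski 27/75 = 36.0%, Patel 20/110 = 18.2% → Kowalski
Kowalski wins overall and in every pitcher group — no reversal.

Yes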